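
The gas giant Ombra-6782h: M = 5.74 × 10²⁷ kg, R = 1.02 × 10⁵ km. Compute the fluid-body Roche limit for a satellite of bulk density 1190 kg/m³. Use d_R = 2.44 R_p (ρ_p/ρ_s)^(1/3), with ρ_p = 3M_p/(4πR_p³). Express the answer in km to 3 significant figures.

ρ_p = 3M_p/(4πR_p³) = 3 × (5.74 × 10²⁷) / (4π × (1.02 × 10⁸ m)³) = 1290 kg/m³
d_R = 2.44 × 1.02 × 10⁵ km × (1290/1190)^(1/3)
    = 2.56 × 10⁵ km

2.56 × 10⁵ km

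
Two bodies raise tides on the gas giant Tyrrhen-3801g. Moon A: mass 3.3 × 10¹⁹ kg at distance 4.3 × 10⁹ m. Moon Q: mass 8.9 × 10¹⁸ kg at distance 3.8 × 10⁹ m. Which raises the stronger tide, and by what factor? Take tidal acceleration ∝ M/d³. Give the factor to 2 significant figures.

The tide-raising term goes as M/d³ (the gradient of a 1/d² field).
Moon A: (3.3 × 10¹⁹) / (4.3 × 10⁹)³ = 4.151 × 10⁻¹⁰
Moon Q: (8.9 × 10¹⁸) / (3.8 × 10⁹)³ = 1.622 × 10⁻¹⁰
Ratio (larger/smaller) = 2.6

Moon A, by a factor of ≈ 2.6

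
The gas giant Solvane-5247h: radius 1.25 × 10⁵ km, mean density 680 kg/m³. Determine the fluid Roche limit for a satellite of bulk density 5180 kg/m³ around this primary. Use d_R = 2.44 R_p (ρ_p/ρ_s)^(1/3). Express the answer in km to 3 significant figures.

d_R = 2.44 × 1.25 × 10⁵ km × (680/5180)^(1/3)
    = 1.55 × 10⁵ km

1.55 × 10⁵ km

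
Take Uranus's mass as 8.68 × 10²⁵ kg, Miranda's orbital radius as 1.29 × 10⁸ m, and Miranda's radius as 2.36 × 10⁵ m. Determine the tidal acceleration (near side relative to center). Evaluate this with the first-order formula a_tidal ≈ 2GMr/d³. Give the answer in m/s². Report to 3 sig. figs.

1.27 × 10⁻³ m/s²

Δa = 2GMr/d³
   = 2 × (6.674 × 10⁻¹¹) × (8.68 × 10²⁵) × (2.36 × 10⁵) / (1.29 × 10⁸)³
   = 1.27 × 10⁻³ m/s²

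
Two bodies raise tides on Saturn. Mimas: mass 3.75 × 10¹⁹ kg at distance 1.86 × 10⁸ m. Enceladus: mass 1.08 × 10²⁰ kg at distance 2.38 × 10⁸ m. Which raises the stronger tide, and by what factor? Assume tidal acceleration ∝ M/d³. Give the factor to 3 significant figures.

Tidal stretch scales as M/d³; compute that for each body.
Mimas: (3.75 × 10¹⁹) / (1.86 × 10⁸)³ = 5.828 × 10⁻⁶
Enceladus: (1.08 × 10²⁰) / (2.38 × 10⁸)³ = 8.011 × 10⁻⁶
Ratio (larger/smaller) = 1.37

Enceladus, by a factor of ≈ 1.37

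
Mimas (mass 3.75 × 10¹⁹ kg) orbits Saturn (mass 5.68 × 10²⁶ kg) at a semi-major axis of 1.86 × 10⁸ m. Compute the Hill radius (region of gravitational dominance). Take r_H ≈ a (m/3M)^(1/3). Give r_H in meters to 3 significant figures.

r_H ≈ a (m/3M)^(1/3)
    = (1.86 × 10⁸) × (3.75 × 10¹⁹ / (3 × 5.68 × 10²⁶))^(1/3)
    = 5.21 × 10⁵ m

5.21 × 10⁵ m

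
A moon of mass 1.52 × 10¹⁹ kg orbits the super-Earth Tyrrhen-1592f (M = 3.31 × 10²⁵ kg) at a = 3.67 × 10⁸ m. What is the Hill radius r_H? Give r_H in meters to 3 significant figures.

1.96 × 10⁶ m

r_H ≈ a (m/3M)^(1/3)
    = (3.67 × 10⁸) × (1.52 × 10¹⁹ / (3 × 3.31 × 10²⁵))^(1/3)
    = 1.96 × 10⁶ m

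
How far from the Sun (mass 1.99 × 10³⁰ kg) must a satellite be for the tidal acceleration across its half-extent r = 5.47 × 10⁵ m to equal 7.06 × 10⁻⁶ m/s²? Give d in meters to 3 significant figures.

2GMr/d³ = a_tidal  ⇒  d = (2GMr / a_tidal)^(1/3)
d = (2 × 6.674×10⁻¹¹ × (1.99 × 10³⁰) × (5.47 × 10⁵) / (7.06 × 10⁻⁶))^(1/3)
  = 2.74 × 10¹⁰ m

2.74 × 10¹⁰ m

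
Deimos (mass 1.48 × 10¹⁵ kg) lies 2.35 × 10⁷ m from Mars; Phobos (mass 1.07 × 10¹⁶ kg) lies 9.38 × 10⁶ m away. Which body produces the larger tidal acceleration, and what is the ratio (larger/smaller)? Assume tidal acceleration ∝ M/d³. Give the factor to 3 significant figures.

Phobos, by a factor of ≈ 114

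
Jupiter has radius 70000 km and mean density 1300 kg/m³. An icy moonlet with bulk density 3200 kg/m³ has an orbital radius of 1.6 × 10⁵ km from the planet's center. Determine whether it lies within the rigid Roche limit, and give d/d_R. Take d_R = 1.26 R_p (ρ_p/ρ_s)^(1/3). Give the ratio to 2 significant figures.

outside; d/d_R ≈ 2.4

d_R = 1.26 × (70000 km) × (1300/3200)^(1/3) = 65320 km
d/d_R = (1.6 × 10⁵) / (65320) = 2.4
Since d/d_R > 1, the body is outside the Roche limit.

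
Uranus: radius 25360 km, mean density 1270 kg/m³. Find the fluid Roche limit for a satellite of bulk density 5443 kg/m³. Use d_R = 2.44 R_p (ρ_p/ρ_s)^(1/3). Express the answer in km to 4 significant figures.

38090 km

d_R = 2.44 × 25360 km × (1270/5443)^(1/3)
    = 38090 km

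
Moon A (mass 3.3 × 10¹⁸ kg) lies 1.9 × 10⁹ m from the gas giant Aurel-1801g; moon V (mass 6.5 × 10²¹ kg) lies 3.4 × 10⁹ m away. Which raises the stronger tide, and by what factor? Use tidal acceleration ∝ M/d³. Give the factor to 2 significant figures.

Moon V, by a factor of ≈ 340

Tidal stretch scales as M/d³; compute that for each body.
Moon A: (3.3 × 10¹⁸) / (1.9 × 10⁹)³ = 4.811 × 10⁻¹⁰
Moon V: (6.5 × 10²¹) / (3.4 × 10⁹)³ = 1.654 × 10⁻⁷
Ratio (larger/smaller) = 340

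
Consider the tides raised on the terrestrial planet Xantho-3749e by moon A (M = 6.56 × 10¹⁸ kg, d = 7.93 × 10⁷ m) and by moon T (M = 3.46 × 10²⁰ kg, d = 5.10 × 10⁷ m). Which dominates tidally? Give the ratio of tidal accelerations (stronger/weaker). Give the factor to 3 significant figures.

Moon T, by a factor of ≈ 198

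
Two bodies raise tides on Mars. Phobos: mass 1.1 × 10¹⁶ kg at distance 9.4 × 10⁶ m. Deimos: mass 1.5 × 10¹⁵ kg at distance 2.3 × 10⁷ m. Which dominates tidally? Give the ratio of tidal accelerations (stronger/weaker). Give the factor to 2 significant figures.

Phobos, by a factor of ≈ 110

Compare M/d³ for the two perturbers:
Phobos: (1.1 × 10¹⁶) / (9.4 × 10⁶)³ = 1.324 × 10⁻⁵
Deimos: (1.5 × 10¹⁵) / (2.3 × 10⁷)³ = 1.233 × 10⁻⁷
Ratio (larger/smaller) = 110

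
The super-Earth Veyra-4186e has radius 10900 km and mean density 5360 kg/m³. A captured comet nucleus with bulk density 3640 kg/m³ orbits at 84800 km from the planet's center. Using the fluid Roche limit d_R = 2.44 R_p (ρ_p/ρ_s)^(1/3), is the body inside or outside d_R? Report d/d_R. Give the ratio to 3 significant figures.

outside; d/d_R ≈ 2.80

d_R = 2.44 × (10900 km) × (5360/3640)^(1/3) = 30260 km
d/d_R = (84800) / (30260) = 2.80
Since d/d_R > 1, the body is outside the Roche limit.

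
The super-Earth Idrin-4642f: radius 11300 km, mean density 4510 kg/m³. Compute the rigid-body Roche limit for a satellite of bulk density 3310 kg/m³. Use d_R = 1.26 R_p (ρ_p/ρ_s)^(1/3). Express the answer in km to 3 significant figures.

15800 km

d_R = 1.26 × 11300 km × (4510/3310)^(1/3)
    = 15800 km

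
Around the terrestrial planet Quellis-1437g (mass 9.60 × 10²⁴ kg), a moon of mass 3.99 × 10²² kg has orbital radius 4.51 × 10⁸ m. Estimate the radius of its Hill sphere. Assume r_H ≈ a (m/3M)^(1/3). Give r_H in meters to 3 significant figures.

r_H ≈ a (m/3M)^(1/3)
    = (4.51 × 10⁸) × (3.99 × 10²² / (3 × 9.60 × 10²⁴))^(1/3)
    = 5.03 × 10⁷ m

5.03 × 10⁷ m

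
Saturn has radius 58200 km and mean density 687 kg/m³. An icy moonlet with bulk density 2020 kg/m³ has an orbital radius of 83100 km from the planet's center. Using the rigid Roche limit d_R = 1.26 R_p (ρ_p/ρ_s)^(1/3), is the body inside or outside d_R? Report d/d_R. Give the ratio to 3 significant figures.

outside; d/d_R ≈ 1.62

d_R = 1.26 × (58200 km) × (687/2020)^(1/3) = 51190 km
d/d_R = (83100) / (51190) = 1.62
Since d/d_R > 1, the body is outside the Roche limit.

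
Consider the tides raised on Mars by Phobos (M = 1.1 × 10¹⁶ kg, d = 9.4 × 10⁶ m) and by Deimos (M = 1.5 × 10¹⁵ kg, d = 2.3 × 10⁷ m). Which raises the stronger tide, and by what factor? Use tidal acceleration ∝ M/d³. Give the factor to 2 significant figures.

Tidal acceleration ∝ M/d³, so compare M/d³ for each.
Phobos: (1.1 × 10¹⁶) / (9.4 × 10⁶)³ = 1.324 × 10⁻⁵
Deimos: (1.5 × 10¹⁵) / (2.3 × 10⁷)³ = 1.233 × 10⁻⁷
Ratio (larger/smaller) = 110

Phobos, by a factor of ≈ 110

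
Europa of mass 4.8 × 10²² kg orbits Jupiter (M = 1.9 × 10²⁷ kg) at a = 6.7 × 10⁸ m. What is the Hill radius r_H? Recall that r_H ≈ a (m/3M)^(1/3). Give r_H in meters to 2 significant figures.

1.4 × 10⁷ m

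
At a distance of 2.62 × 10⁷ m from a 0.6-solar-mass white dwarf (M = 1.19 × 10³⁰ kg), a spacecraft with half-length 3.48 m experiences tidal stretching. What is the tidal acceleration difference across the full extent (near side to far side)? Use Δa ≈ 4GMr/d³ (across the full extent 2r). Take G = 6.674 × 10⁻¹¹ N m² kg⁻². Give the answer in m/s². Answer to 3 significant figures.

a_tidal = 4GMr/d³
        = 4 × (6.674 × 10⁻¹¹) × (1.19 × 10³⁰) × (3.48) / (2.62 × 10⁷)³
        = 6.15 × 10⁻² m/s²

6.15 × 10⁻² m/s²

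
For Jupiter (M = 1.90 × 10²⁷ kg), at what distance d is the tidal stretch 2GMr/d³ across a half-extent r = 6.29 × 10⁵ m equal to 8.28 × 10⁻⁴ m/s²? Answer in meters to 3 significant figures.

2GMr/d³ = a_tidal  ⇒  d = (2GMr / a_tidal)^(1/3)
d = (2 × 6.674×10⁻¹¹ × (1.90 × 10²⁷) × (6.29 × 10⁵) / (8.28 × 10⁻⁴))^(1/3)
  = 5.78 × 10⁸ m

5.78 × 10⁸ m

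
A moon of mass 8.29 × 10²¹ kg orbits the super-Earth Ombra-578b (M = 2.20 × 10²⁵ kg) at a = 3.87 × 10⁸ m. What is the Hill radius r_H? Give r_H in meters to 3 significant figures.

r_H ≈ a (m/3M)^(1/3)
    = (3.87 × 10⁸) × (8.29 × 10²¹ / (3 × 2.20 × 10²⁵))^(1/3)
    = 1.94 × 10⁷ m

1.94 × 10⁷ m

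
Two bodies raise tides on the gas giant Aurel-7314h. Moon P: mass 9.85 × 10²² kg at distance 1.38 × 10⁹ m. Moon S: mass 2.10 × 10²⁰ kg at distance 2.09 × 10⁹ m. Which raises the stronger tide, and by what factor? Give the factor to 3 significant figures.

Moon P, by a factor of ≈ 1630

Tidal acceleration ∝ M/d³, so compare M/d³ for each.
Moon P: (9.85 × 10²²) / (1.38 × 10⁹)³ = 3.748 × 10⁻⁵
Moon S: (2.10 × 10²⁰) / (2.09 × 10⁹)³ = 2.300 × 10⁻⁸
Ratio (larger/smaller) = 1630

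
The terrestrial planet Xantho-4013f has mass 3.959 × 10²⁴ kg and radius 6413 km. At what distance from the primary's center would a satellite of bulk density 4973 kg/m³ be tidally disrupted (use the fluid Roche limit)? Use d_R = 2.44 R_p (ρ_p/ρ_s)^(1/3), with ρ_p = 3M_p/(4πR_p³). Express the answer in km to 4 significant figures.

14030 km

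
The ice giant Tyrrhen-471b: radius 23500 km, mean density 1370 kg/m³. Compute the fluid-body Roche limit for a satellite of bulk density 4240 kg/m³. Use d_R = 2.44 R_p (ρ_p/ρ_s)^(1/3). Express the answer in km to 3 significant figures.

39300 km

d_R = 2.44 × 23500 km × (1370/4240)^(1/3)
    = 39300 km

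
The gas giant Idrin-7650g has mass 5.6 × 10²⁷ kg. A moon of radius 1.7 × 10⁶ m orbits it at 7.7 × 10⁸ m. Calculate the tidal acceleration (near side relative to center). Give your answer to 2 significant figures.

2.8 × 10⁻³ m/s²

Δg = 2GMr/d³
   = 2 × (6.674 × 10⁻¹¹) × (5.6 × 10²⁷) × (1.7 × 10⁶) / (7.7 × 10⁸)³
   = 2.8 × 10⁻³ m/s²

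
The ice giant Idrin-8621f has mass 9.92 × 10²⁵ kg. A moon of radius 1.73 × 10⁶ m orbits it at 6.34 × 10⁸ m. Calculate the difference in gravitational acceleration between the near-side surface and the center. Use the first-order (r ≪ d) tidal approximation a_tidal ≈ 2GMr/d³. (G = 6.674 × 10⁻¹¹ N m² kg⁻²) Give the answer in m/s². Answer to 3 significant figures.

8.99 × 10⁻⁵ m/s²

a_tidal = 2GMr/d³
        = 2 × (6.674 × 10⁻¹¹) × (9.92 × 10²⁵) × (1.73 × 10⁶) / (6.34 × 10⁸)³
        = 8.99 × 10⁻⁵ m/s²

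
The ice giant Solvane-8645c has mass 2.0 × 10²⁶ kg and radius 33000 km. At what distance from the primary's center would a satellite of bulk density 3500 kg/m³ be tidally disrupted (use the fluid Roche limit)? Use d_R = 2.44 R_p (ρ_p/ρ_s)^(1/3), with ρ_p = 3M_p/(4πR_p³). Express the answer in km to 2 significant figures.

58000 km

ρ_p = 3M_p/(4πR_p³) = 3 × (2.0 × 10²⁶) / (4π × (3.3 × 10⁷ m)³) = 1300 kg/m³
d_R = 2.44 × 33000 km × (1300/3500)^(1/3)
    = 58000 km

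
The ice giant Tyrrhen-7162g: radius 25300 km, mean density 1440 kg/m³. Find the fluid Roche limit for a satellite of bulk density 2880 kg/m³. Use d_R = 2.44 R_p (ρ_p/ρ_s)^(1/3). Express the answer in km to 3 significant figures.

49000 km

d_R = 2.44 × 25300 km × (1440/2880)^(1/3)
    = 49000 km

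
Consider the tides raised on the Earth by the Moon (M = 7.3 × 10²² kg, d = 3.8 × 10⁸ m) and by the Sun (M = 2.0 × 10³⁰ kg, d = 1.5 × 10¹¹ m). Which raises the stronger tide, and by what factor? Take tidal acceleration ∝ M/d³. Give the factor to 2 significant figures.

Compare M/d³ for the two perturbers:
The Moon: (7.3 × 10²²) / (3.8 × 10⁸)³ = 1.330 × 10⁻³
The Sun: (2.0 × 10³⁰) / (1.5 × 10¹¹)³ = 5.926 × 10⁻⁴
Ratio (larger/smaller) = 2.2

The Moon, by a factor of ≈ 2.2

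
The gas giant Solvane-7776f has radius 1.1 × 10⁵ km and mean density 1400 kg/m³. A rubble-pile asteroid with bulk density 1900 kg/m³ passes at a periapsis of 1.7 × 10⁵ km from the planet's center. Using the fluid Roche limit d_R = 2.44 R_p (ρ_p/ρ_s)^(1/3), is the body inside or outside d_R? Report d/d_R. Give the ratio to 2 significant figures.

d_R = 2.44 × (1.1 × 10⁵ km) × (1400/1900)^(1/3) = 2.424 × 10⁵ km
d/d_R = (1.7 × 10⁵) / (2.424 × 10⁵) = 0.70
Since d/d_R < 1, the body is inside the Roche limit.

inside; d/d_R ≈ 0.70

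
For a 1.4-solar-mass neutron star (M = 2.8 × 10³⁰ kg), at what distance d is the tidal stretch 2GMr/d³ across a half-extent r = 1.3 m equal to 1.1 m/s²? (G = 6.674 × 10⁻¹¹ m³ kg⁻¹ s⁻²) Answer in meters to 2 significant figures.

7.6 × 10⁶ m

2GMr/d³ = a_tidal  ⇒  d = (2GMr / a_tidal)^(1/3)
d = (2 × 6.674×10⁻¹¹ × (2.8 × 10³⁰) × (1.3) / (1.1))^(1/3)
  = 7.6 × 10⁶ m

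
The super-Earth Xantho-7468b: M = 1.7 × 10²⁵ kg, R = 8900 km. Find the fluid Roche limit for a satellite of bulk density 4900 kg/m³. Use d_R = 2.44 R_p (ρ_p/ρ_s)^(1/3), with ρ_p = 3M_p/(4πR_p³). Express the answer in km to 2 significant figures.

23000 km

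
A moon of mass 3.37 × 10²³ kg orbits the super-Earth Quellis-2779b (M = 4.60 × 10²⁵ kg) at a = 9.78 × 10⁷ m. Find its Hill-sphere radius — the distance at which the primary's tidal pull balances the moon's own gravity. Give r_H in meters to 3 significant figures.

r_H ≈ a (m/3M)^(1/3)
    = (9.78 × 10⁷) × (3.37 × 10²³ / (3 × 4.60 × 10²⁵))^(1/3)
    = 1.32 × 10⁷ m

1.32 × 10⁷ m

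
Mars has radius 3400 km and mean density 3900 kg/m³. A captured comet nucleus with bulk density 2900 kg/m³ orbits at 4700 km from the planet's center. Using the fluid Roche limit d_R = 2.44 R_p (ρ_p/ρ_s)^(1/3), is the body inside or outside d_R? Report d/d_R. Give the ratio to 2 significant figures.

inside; d/d_R ≈ 0.51

d_R = 2.44 × (3400 km) × (3900/2900)^(1/3) = 9157 km
d/d_R = (4700) / (9157) = 0.51
Since d/d_R < 1, the body is inside the Roche limit.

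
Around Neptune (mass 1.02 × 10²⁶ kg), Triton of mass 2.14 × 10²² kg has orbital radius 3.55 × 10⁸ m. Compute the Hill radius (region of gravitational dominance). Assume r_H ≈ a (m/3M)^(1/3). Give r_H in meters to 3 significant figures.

1.46 × 10⁷ m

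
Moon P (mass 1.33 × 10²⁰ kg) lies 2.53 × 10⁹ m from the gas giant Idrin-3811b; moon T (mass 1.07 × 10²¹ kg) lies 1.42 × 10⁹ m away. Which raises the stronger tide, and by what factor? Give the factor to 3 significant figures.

The tide-raising term goes as M/d³ (the gradient of a 1/d² field).
Moon P: (1.33 × 10²⁰) / (2.53 × 10⁹)³ = 8.213 × 10⁻⁹
Moon T: (1.07 × 10²¹) / (1.42 × 10⁹)³ = 3.737 × 10⁻⁷
Ratio (larger/smaller) = 45.5

Moon T, by a factor of ≈ 45.5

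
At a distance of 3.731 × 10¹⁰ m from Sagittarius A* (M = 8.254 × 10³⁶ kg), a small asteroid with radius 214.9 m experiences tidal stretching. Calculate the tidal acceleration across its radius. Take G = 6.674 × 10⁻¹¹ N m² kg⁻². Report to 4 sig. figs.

4.559 × 10⁻³ m/s²

Δa = 2GMr/d³
   = 2 × (6.674 × 10⁻¹¹) × (8.254 × 10³⁶) × (214.9) / (3.731 × 10¹⁰)³
   = 4.559 × 10⁻³ m/s²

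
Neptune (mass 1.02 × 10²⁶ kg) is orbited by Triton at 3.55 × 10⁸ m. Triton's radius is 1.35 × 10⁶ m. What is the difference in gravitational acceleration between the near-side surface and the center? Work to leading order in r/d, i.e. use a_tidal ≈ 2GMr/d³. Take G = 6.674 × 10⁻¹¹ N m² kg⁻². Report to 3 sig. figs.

4.11 × 10⁻⁴ m/s²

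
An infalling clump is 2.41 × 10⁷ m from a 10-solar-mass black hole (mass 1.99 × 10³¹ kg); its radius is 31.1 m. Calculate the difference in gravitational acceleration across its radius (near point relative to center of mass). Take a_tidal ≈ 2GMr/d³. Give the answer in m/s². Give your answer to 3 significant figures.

5.90 m/s²

Δa = 2GMr/d³
   = 2 × (6.674 × 10⁻¹¹) × (1.99 × 10³¹) × (31.1) / (2.41 × 10⁷)³
   = 5.90 m/s²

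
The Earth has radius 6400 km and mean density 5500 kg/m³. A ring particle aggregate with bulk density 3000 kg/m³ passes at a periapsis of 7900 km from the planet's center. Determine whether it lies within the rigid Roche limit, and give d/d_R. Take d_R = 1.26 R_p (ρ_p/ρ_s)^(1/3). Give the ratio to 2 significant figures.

inside; d/d_R ≈ 0.80

d_R = 1.26 × (6400 km) × (5500/3000)^(1/3) = 9870 km
d/d_R = (7900) / (9870) = 0.80
Since d/d_R < 1, the body is inside the Roche limit.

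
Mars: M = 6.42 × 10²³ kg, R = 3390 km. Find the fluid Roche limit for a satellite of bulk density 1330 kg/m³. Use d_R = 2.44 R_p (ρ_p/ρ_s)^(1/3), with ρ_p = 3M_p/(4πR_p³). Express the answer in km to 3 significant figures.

ρ_p = 3M_p/(4πR_p³) = 3 × (6.42 × 10²³) / (4π × (3.39 × 10⁶ m)³) = 3930 kg/m³
d_R = 2.44 × 3390 km × (3930/1330)^(1/3)
    = 11900 km

11900 km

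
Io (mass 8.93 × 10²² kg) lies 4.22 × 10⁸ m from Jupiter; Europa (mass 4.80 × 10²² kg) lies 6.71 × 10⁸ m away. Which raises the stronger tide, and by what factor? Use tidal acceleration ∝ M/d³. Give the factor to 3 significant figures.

Tidal acceleration ∝ M/d³, so compare M/d³ for each.
Io: (8.93 × 10²²) / (4.22 × 10⁸)³ = 1.188 × 10⁻³
Europa: (4.80 × 10²²) / (6.71 × 10⁸)³ = 1.589 × 10⁻⁴
Ratio (larger/smaller) = 7.48

Io, by a factor of ≈ 7.48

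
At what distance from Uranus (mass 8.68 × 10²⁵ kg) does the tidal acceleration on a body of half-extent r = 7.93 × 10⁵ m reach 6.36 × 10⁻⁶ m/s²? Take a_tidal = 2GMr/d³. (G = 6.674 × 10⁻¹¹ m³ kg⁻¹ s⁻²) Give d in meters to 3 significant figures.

1.13 × 10⁹ m

2GMr/d³ = a_tidal  ⇒  d = (2GMr / a_tidal)^(1/3)
d = (2 × 6.674×10⁻¹¹ × (8.68 × 10²⁵) × (7.93 × 10⁵) / (6.36 × 10⁻⁶))^(1/3)
  = 1.13 × 10⁹ m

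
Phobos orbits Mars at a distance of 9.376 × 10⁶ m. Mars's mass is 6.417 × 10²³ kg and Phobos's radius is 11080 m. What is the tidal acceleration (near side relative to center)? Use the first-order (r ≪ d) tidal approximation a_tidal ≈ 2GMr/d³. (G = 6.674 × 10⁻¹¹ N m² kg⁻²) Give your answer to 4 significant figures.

Δa = 2GMr/d³
   = 2 × (6.674 × 10⁻¹¹) × (6.417 × 10²³) × (11080) / (9.376 × 10⁶)³
   = 1.151 × 10⁻³ m/s²

1.151 × 10⁻³ m/s²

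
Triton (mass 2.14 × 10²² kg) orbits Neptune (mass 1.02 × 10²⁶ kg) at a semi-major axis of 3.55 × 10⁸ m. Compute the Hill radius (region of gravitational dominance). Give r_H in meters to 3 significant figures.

1.46 × 10⁷ m

r_H ≈ a (m/3M)^(1/3)
    = (3.55 × 10⁸) × (2.14 × 10²² / (3 × 1.02 × 10²⁶))^(1/3)
    = 1.46 × 10⁷ m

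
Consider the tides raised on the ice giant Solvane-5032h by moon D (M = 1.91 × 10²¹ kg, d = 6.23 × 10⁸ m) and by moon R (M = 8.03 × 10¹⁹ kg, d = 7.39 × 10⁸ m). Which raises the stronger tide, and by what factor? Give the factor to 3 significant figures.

Compare M/d³ for the two perturbers:
Moon D: (1.91 × 10²¹) / (6.23 × 10⁸)³ = 7.899 × 10⁻⁶
Moon R: (8.03 × 10¹⁹) / (7.39 × 10⁸)³ = 1.990 × 10⁻⁷
Ratio (larger/smaller) = 39.7

Moon D, by a factor of ≈ 39.7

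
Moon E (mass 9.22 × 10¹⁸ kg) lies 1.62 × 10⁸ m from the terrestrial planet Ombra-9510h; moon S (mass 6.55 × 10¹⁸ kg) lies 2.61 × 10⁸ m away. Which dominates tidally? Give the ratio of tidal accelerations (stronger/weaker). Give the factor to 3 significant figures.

Moon E, by a factor of ≈ 5.89

Tidal stretch scales as M/d³; compute that for each body.
Moon E: (9.22 × 10¹⁸) / (1.62 × 10⁸)³ = 2.169 × 10⁻⁶
Moon S: (6.55 × 10¹⁸) / (2.61 × 10⁸)³ = 3.684 × 10⁻⁷
Ratio (larger/smaller) = 5.89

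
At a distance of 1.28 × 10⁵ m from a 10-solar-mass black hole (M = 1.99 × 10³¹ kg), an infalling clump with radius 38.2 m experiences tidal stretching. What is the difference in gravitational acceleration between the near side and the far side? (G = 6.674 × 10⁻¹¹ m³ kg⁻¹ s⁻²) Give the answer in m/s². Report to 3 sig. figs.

Δg = 4GMr/d³
   = 4 × (6.674 × 10⁻¹¹) × (1.99 × 10³¹) × (38.2) / (1.28 × 10⁵)³
   = 9.68 × 10⁷ m/s²

9.68 × 10⁷ m/s²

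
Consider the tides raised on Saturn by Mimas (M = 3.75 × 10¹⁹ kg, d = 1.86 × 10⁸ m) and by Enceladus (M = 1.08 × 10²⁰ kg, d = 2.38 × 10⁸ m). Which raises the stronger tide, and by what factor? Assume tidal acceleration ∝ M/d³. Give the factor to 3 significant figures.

Tidal acceleration ∝ M/d³, so compare M/d³ for each.
Mimas: (3.75 × 10¹⁹) / (1.86 × 10⁸)³ = 5.828 × 10⁻⁶
Enceladus: (1.08 × 10²⁰) / (2.38 × 10⁸)³ = 8.011 × 10⁻⁶
Ratio (larger/smaller) = 1.37

Enceladus, by a factor of ≈ 1.37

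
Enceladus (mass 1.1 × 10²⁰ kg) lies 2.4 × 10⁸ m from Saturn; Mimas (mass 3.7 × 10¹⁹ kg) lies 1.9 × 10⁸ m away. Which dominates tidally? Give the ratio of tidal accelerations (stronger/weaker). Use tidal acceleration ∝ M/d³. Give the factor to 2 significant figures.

Tidal stretch scales as M/d³; compute that for each body.
Enceladus: (1.1 × 10²⁰) / (2.4 × 10⁸)³ = 7.957 × 10⁻⁶
Mimas: (3.7 × 10¹⁹) / (1.9 × 10⁸)³ = 5.394 × 10⁻⁶
Ratio (larger/smaller) = 1.5

Enceladus, by a factor of ≈ 1.5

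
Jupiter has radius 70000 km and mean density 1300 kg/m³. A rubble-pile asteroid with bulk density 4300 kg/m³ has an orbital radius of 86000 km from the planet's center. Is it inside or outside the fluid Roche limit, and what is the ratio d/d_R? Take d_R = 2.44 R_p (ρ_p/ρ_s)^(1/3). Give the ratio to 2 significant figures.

inside; d/d_R ≈ 0.75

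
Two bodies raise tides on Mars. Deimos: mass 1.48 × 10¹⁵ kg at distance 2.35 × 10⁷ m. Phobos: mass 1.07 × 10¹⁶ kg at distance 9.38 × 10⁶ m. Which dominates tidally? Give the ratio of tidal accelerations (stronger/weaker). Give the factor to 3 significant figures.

Phobos, by a factor of ≈ 114

Tidal acceleration ∝ M/d³, so compare M/d³ for each.
Deimos: (1.48 × 10¹⁵) / (2.35 × 10⁷)³ = 1.140 × 10⁻⁷
Phobos: (1.07 × 10¹⁶) / (9.38 × 10⁶)³ = 1.297 × 10⁻⁵
Ratio (larger/smaller) = 114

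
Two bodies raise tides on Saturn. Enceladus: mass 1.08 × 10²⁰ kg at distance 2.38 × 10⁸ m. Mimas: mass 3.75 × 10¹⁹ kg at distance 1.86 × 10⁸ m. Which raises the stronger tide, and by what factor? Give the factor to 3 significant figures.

Enceladus, by a factor of ≈ 1.37

Compare M/d³ for the two perturbers:
Enceladus: (1.08 × 10²⁰) / (2.38 × 10⁸)³ = 8.011 × 10⁻⁶
Mimas: (3.75 × 10¹⁹) / (1.86 × 10⁸)³ = 5.828 × 10⁻⁶
Ratio (larger/smaller) = 1.37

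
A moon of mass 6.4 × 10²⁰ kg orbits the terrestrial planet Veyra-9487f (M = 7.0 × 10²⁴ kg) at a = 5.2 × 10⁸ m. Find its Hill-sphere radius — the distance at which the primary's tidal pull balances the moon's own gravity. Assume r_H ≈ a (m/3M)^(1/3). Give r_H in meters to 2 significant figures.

1.6 × 10⁷ m

r_H ≈ a (m/3M)^(1/3)
    = (5.2 × 10⁸) × (6.4 × 10²⁰ / (3 × 7.0 × 10²⁴))^(1/3)
    = 1.6 × 10⁷ m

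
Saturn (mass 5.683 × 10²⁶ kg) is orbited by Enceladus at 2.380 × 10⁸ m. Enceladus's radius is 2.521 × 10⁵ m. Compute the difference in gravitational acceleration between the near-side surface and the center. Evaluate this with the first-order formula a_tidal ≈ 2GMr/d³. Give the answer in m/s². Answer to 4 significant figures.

Differencing GM/(d−r)² and GM/d² to first order in r/d gives 2GMr/d³.
Δg = 2GMr/d³
   = 2 × (6.674 × 10⁻¹¹) × (5.683 × 10²⁶) × (2.521 × 10⁵) / (2.380 × 10⁸)³
   = 1.419 × 10⁻³ m/s²

1.419 × 10⁻³ m/s²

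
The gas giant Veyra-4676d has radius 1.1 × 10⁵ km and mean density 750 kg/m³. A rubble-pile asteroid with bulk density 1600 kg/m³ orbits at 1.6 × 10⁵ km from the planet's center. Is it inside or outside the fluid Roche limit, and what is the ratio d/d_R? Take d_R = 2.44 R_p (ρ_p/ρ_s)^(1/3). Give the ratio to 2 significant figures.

inside; d/d_R ≈ 0.77

d_R = 2.44 × (1.1 × 10⁵ km) × (750/1600)^(1/3) = 2.085 × 10⁵ km
d/d_R = (1.6 × 10⁵) / (2.085 × 10⁵) = 0.77
Since d/d_R < 1, the body is inside the Roche limit.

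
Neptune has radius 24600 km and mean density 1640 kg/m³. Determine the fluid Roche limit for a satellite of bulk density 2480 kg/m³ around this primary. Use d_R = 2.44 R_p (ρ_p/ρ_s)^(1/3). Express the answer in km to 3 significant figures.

52300 km

d_R = 2.44 × 24600 km × (1640/2480)^(1/3)
    = 52300 km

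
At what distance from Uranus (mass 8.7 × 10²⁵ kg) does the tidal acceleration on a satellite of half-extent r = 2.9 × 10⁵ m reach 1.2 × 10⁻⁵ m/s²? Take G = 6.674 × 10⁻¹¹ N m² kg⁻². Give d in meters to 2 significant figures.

2GMr/d³ = a_tidal  ⇒  d = (2GMr / a_tidal)^(1/3)
d = (2 × 6.674×10⁻¹¹ × (8.7 × 10²⁵) × (2.9 × 10⁵) / (1.2 × 10⁻⁵))^(1/3)
  = 6.5 × 10⁸ m

6.5 × 10⁸ m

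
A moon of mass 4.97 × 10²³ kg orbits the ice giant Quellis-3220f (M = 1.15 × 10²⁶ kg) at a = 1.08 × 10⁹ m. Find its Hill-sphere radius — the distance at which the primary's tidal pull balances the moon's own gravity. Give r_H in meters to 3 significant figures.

r_H ≈ a (m/3M)^(1/3)
    = (1.08 × 10⁹) × (4.97 × 10²³ / (3 × 1.15 × 10²⁶))^(1/3)
    = 1.22 × 10⁸ m

1.22 × 10⁸ m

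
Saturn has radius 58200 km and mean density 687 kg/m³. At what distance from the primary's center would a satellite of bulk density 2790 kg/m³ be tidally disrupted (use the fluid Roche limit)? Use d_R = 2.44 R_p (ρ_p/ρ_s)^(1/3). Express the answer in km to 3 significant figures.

d_R = 2.44 × 58200 km × (687/2790)^(1/3)
    = 89000 km

89000 km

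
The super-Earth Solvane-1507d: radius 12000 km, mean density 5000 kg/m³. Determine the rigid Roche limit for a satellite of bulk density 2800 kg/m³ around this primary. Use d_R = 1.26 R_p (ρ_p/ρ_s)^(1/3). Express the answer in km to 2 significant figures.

18000 km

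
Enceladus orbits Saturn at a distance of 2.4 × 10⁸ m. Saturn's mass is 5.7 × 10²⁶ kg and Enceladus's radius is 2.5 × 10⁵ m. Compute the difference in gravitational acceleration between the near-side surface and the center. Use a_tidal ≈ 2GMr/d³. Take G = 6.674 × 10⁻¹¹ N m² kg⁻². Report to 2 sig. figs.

The tidal stretch is the gradient of GM/d² times the body's extent r, hence the 1/d³ dependence.
Δa = 2GMr/d³
   = 2 × (6.674 × 10⁻¹¹) × (5.7 × 10²⁶) × (2.5 × 10⁵) / (2.4 × 10⁸)³
   = 1.4 × 10⁻³ m/s²

1.4 × 10⁻³ m/s²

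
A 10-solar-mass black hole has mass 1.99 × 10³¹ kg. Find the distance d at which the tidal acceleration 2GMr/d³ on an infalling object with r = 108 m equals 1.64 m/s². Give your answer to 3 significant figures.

2GMr/d³ = a_tidal  ⇒  d = (2GMr / a_tidal)^(1/3)
d = (2 × 6.674×10⁻¹¹ × (1.99 × 10³¹) × (108) / (1.64))^(1/3)
  = 5.59 × 10⁷ m

5.59 × 10⁷ m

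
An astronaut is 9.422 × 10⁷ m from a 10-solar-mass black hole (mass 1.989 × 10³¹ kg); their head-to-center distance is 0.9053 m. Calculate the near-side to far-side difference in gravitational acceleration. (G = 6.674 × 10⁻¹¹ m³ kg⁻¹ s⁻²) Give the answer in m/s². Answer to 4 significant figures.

5.747 × 10⁻³ m/s²

Δa = 4GMr/d³
   = 4 × (6.674 × 10⁻¹¹) × (1.989 × 10³¹) × (0.9053) / (9.422 × 10⁷)³
   = 5.747 × 10⁻³ m/s²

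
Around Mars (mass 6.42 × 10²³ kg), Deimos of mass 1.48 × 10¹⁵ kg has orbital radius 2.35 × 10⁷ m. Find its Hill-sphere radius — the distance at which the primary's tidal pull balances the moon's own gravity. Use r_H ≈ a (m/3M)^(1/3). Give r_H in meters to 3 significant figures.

2.15 × 10⁴ m

r_H ≈ a (m/3M)^(1/3)
    = (2.35 × 10⁷) × (1.48 × 10¹⁵ / (3 × 6.42 × 10²³))^(1/3)
    = 2.15 × 10⁴ m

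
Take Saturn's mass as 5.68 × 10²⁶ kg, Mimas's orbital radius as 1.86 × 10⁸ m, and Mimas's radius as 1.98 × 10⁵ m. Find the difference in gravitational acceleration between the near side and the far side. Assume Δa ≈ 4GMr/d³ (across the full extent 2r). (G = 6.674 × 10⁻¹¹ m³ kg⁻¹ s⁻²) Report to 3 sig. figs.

4.67 × 10⁻³ m/s²

Δa = 4GMr/d³
   = 4 × (6.674 × 10⁻¹¹) × (5.68 × 10²⁶) × (1.98 × 10⁵) / (1.86 × 10⁸)³
   = 4.67 × 10⁻³ m/s²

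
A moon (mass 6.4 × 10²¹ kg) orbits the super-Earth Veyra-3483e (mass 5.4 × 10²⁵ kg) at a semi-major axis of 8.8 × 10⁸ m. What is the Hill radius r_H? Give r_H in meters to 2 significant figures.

r_H ≈ a (m/3M)^(1/3)
    = (8.8 × 10⁸) × (6.4 × 10²¹ / (3 × 5.4 × 10²⁵))^(1/3)
    = 3.0 × 10⁷ m

3.0 × 10⁷ m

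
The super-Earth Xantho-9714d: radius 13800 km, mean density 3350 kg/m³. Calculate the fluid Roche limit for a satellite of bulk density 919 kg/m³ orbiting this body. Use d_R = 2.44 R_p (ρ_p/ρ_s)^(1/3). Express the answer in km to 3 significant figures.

51800 km

d_R = 2.44 × 13800 km × (3350/919)^(1/3)
    = 51800 km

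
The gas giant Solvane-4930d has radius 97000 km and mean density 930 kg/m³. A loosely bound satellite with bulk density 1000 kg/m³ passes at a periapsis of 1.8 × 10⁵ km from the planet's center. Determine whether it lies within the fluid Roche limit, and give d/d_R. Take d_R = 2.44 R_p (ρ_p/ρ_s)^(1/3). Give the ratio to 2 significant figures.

d_R = 2.44 × (97000 km) × (930/1000)^(1/3) = 2.310 × 10⁵ km
d/d_R = (1.8 × 10⁵) / (2.310 × 10⁵) = 0.78
Since d/d_R < 1, the body is inside the Roche limit.

inside; d/d_R ≈ 0.78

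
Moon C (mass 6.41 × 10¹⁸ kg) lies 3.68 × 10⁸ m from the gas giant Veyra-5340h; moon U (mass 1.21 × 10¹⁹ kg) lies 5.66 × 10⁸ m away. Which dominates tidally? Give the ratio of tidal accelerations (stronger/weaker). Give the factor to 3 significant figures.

Tidal acceleration ∝ M/d³, so compare M/d³ for each.
Moon C: (6.41 × 10¹⁸) / (3.68 × 10⁸)³ = 1.286 × 10⁻⁷
Moon U: (1.21 × 10¹⁹) / (5.66 × 10⁸)³ = 6.673 × 10⁻⁸
Ratio (larger/smaller) = 1.93

Moon C, by a factor of ≈ 1.93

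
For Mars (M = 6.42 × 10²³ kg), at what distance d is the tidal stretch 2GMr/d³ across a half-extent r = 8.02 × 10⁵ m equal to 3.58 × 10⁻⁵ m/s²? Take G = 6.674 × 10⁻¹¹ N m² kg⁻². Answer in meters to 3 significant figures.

2GMr/d³ = a_tidal  ⇒  d = (2GMr / a_tidal)^(1/3)
d = (2 × 6.674×10⁻¹¹ × (6.42 × 10²³) × (8.02 × 10⁵) / (3.58 × 10⁻⁵))^(1/3)
  = 1.24 × 10⁸ m

1.24 × 10⁸ m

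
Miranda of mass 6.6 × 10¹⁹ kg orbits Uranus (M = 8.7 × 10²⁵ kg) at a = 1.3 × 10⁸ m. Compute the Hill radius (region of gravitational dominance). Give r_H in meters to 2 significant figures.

r_H ≈ a (m/3M)^(1/3)
    = (1.3 × 10⁸) × (6.6 × 10¹⁹ / (3 × 8.7 × 10²⁵))^(1/3)
    = 8.2 × 10⁵ m

8.2 × 10⁵ m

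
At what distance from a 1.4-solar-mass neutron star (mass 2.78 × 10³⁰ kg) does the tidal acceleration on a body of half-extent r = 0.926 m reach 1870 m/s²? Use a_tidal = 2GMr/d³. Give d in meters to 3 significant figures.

5.69 × 10⁵ m

2GMr/d³ = a_tidal  ⇒  d = (2GMr / a_tidal)^(1/3)
d = (2 × 6.674×10⁻¹¹ × (2.78 × 10³⁰) × (0.926) / (1870))^(1/3)
  = 5.69 × 10⁵ m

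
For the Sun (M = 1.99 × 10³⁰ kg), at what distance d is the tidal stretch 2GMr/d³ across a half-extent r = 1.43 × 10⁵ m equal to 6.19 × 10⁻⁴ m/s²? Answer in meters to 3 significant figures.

3.94 × 10⁹ m

2GMr/d³ = a_tidal  ⇒  d = (2GMr / a_tidal)^(1/3)
d = (2 × 6.674×10⁻¹¹ × (1.99 × 10³⁰) × (1.43 × 10⁵) / (6.19 × 10⁻⁴))^(1/3)
  = 3.94 × 10⁹ m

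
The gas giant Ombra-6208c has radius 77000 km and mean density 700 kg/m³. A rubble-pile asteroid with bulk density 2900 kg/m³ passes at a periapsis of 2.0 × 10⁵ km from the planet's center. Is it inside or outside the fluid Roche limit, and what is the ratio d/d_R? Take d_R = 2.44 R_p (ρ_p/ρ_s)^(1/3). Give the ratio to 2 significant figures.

outside; d/d_R ≈ 1.7

d_R = 2.44 × (77000 km) × (700/2900)^(1/3) = 1.170 × 10⁵ km
d/d_R = (2.0 × 10⁵) / (1.170 × 10⁵) = 1.7
Since d/d_R > 1, the body is outside the Roche limit.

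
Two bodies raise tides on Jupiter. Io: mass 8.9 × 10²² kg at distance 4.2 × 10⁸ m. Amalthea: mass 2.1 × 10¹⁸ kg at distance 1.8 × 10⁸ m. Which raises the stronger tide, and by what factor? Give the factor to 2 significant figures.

Io, by a factor of ≈ 3300

Compare M/d³ for the two perturbers:
Io: (8.9 × 10²²) / (4.2 × 10⁸)³ = 1.201 × 10⁻³
Amalthea: (2.1 × 10¹⁸) / (1.8 × 10⁸)³ = 3.601 × 10⁻⁷
Ratio (larger/smaller) = 3300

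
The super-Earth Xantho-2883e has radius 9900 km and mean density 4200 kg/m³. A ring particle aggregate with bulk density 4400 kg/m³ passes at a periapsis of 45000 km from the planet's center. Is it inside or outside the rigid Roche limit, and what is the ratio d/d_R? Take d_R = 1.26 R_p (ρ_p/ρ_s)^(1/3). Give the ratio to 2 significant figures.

outside; d/d_R ≈ 3.7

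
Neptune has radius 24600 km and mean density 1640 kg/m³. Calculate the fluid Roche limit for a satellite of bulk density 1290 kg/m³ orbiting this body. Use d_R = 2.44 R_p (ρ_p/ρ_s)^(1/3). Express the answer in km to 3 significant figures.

d_R = 2.44 × 24600 km × (1640/1290)^(1/3)
    = 65000 km

65000 km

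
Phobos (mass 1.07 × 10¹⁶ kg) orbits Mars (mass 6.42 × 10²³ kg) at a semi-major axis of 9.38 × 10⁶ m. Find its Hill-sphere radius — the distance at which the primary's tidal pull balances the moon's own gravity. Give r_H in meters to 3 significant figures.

r_H ≈ a (m/3M)^(1/3)
    = (9.38 × 10⁶) × (1.07 × 10¹⁶ / (3 × 6.42 × 10²³))^(1/3)
    = 1.66 × 10⁴ m

1.66 × 10⁴ m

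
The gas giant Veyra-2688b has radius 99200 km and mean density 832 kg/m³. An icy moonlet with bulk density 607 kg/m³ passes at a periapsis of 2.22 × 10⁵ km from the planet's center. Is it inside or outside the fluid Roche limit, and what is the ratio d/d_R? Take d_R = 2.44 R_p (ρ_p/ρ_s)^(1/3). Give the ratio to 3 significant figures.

d_R = 2.44 × (99200 km) × (832/607)^(1/3) = 2.689 × 10⁵ km
d/d_R = (2.22 × 10⁵) / (2.689 × 10⁵) = 0.826
Since d/d_R < 1, the body is inside the Roche limit.

inside; d/d_R ≈ 0.826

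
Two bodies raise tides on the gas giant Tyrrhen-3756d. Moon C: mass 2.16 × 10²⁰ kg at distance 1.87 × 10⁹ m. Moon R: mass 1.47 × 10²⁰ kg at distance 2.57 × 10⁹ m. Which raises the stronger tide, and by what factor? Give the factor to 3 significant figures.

Compare M/d³ for the two perturbers:
Moon C: (2.16 × 10²⁰) / (1.87 × 10⁹)³ = 3.303 × 10⁻⁸
Moon R: (1.47 × 10²⁰) / (2.57 × 10⁹)³ = 8.660 × 10⁻⁹
Ratio (larger/smaller) = 3.81

Moon C, by a factor of ≈ 3.81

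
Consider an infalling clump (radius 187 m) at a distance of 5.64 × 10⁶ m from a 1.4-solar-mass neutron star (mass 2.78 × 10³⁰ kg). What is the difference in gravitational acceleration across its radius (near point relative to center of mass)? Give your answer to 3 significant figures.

a_tidal = 2GMr/d³
        = 2 × (6.674 × 10⁻¹¹) × (2.78 × 10³⁰) × (187) / (5.64 × 10⁶)³
        = 3.87 × 10² m/s²

3.87 × 10² m/s²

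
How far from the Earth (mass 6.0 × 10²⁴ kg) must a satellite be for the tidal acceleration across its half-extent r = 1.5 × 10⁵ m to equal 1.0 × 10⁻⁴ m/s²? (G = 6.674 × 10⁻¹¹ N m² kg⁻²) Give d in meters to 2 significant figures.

1.1 × 10⁸ m

2GMr/d³ = a_tidal  ⇒  d = (2GMr / a_tidal)^(1/3)
d = (2 × 6.674×10⁻¹¹ × (6.0 × 10²⁴) × (1.5 × 10⁵) / (1.0 × 10⁻⁴))^(1/3)
  = 1.1 × 10⁸ m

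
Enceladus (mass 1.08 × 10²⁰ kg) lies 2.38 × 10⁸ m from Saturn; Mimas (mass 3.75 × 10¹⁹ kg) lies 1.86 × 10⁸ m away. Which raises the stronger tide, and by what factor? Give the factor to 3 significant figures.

Enceladus, by a factor of ≈ 1.37

Tidal stretch scales as M/d³; compute that for each body.
Enceladus: (1.08 × 10²⁰) / (2.38 × 10⁸)³ = 8.011 × 10⁻⁶
Mimas: (3.75 × 10¹⁹) / (1.86 × 10⁸)³ = 5.828 × 10⁻⁶
Ratio (larger/smaller) = 1.37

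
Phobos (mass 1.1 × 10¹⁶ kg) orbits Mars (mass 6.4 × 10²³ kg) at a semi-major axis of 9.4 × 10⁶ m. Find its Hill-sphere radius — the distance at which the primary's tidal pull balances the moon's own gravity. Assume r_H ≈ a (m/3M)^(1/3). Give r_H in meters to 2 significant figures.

1.7 × 10⁴ m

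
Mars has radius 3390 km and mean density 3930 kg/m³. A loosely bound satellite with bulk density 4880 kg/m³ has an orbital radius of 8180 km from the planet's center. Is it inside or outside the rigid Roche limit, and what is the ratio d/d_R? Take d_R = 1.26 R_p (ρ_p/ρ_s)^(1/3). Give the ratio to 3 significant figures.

outside; d/d_R ≈ 2.06

d_R = 1.26 × (3390 km) × (3930/4880)^(1/3) = 3974 km
d/d_R = (8180) / (3974) = 2.06
Since d/d_R > 1, the body is outside the Roche limit.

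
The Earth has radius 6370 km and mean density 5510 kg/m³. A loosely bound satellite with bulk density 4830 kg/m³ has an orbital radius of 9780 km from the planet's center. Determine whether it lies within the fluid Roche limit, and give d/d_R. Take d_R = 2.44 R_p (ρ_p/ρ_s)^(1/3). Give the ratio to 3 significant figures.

inside; d/d_R ≈ 0.602

d_R = 2.44 × (6370 km) × (5510/4830)^(1/3) = 16240 km
d/d_R = (9780) / (16240) = 0.602
Since d/d_R < 1, the body is inside the Roche limit.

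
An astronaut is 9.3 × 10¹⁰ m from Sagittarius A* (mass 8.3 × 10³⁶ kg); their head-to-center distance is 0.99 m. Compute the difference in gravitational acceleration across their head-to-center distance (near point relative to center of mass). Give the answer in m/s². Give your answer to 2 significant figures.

Δa = 2GMr/d³
   = 2 × (6.674 × 10⁻¹¹) × (8.3 × 10³⁶) × (0.99) / (9.3 × 10¹⁰)³
   = 1.4 × 10⁻⁶ m/s²

1.4 × 10⁻⁶ m/s²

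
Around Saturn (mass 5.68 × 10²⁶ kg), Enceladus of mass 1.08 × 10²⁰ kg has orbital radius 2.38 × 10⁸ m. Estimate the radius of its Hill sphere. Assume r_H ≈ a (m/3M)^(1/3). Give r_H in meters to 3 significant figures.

r_H ≈ a (m/3M)^(1/3)
    = (2.38 × 10⁸) × (1.08 × 10²⁰ / (3 × 5.68 × 10²⁶))^(1/3)
    = 9.49 × 10⁵ m

9.49 × 10⁵ m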